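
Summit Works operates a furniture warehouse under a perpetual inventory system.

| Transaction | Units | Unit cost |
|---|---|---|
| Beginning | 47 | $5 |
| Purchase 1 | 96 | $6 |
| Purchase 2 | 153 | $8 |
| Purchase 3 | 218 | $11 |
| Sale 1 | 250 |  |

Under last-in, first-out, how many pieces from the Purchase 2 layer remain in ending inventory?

121

Sale 1 (250) [LIFO — newest first]: 218 @ $11 + 32 @ $8 = $2,654
Ending inventory: 47 @ $5 + 96 @ $6 + 121 @ $8 = $1,779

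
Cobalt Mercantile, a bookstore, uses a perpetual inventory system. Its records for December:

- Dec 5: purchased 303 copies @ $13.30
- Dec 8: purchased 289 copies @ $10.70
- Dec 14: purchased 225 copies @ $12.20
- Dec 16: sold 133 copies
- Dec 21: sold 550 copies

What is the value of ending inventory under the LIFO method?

Ending inventory = $1,782.20

Dec 16, 133 sold [LIFO — newest first]: 133 @ $12.20 = $1,622.60
Dec 21, 550 sold [LIFO — newest first]: 92 @ $12.20 + 289 @ $10.70 + 169 @ $13.30 = $6,462.40
Total COGS = $1,622.60 + $6,462.40 = $8,085.00
Ending inventory: 134 @ $13.30 = $1,782.20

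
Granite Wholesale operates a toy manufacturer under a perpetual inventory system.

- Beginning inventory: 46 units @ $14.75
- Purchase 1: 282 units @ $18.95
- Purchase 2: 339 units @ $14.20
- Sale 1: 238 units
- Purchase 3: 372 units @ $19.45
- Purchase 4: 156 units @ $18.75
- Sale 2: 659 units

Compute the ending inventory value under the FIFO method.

Sale 1 (238) [FIFO — oldest first]: 46 @ $14.75 + 192 @ $18.95 = $4,316.90
Sale 2 (659) [FIFO — oldest first]: 90 @ $18.95 + 339 @ $14.20 + 230 @ $19.45 = $10,992.80
Total COGS = $4,316.90 + $10,992.80 = $15,309.70
Ending inventory: 142 @ $19.45 + 156 @ $18.75 = $5,686.90
Check: goods available $20,996.60 = COGS $15,309.70 + ending $5,686.90

Ending inventory = $5,686.90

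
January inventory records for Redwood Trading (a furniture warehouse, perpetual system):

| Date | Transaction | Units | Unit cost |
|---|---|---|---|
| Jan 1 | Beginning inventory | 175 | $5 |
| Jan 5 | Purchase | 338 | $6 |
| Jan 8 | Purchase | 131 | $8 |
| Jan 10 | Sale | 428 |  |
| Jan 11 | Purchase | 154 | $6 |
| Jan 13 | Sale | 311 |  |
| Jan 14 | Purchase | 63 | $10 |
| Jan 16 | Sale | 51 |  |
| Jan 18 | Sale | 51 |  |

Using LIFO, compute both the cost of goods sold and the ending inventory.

Jan 10, 428 sold [LIFO — newest first]: 131 @ $8 + 297 @ $6 = $2,830
Jan 13, 311 sold [LIFO — newest first]: 154 @ $6 + 41 @ $6 + 116 @ $5 = $1,750
Jan 16, 51 sold [LIFO — newest first]: 51 @ $10 = $510
Jan 18, 51 sold [LIFO — newest first]: 12 @ $10 + 39 @ $5 = $315
Total COGS = $2,830 + $1,750 + $510 + $315 = $5,405
Ending inventory: 20 @ $5 = $100

COGS = $5,405; ending inventory = $100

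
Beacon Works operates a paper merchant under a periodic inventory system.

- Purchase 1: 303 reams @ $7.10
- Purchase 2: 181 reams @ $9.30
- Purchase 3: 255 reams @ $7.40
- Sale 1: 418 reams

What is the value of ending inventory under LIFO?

Ending inventory = $2,318.70

Sale 1 (418) [LIFO — newest first]: 255 @ $7.40 + 163 @ $9.30 = $3,402.90
Ending inventory: 303 @ $7.10 + 18 @ $9.30 = $2,318.70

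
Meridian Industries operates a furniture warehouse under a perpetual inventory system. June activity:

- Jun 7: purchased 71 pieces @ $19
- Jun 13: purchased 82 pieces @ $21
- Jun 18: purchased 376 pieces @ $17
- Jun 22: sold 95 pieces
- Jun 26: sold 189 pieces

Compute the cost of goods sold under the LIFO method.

COGS = $4,828

Jun 22, 95 sold [LIFO — newest first]: 95 @ $17 = $1,615
Jun 26, 189 sold [LIFO — newest first]: 189 @ $17 = $3,213
Total COGS = $1,615 + $3,213 = $4,828
Ending inventory: 71 @ $19 + 82 @ $21 + 92 @ $17 = $4,635
Check: goods available $9,463 = COGS $4,828 + ending $4,635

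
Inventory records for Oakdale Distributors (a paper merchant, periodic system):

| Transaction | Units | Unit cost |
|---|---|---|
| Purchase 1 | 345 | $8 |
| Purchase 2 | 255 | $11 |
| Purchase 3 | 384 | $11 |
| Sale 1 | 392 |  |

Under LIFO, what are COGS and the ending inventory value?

Sale 1 (392) [LIFO — newest first]: 384 @ $11 + 8 @ $11 = $4,312
Ending inventory: 345 @ $8 + 247 @ $11 = $5,477
Check: goods available $9,789 = COGS $4,312 + ending $5,477

COGS = $4,312; ending inventory = $5,477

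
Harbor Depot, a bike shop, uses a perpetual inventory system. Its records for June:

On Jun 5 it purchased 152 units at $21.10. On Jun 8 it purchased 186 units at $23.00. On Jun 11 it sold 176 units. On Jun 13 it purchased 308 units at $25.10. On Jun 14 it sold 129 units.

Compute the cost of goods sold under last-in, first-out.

COGS = $7,285.90

Jun 11, 176 sold [LIFO — newest first]: 176 @ $23.00 = $4,048.00
Jun 14, 129 sold [LIFO — newest first]: 129 @ $25.10 = $3,237.90
Total COGS = $4,048.00 + $3,237.90 = $7,285.90
Ending inventory: 152 @ $21.10 + 10 @ $23.00 + 179 @ $25.10 = $7,930.10
Check: goods available $15,216.00 = COGS $7,285.90 + ending $7,930.10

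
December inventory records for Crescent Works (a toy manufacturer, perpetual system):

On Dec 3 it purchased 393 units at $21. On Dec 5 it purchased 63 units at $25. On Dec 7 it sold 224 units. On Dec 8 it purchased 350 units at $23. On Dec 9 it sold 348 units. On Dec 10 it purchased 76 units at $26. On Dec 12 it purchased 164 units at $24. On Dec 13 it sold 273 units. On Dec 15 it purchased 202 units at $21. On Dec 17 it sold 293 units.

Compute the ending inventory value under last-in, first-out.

Dec 7, 224 sold [LIFO — newest first]: 63 @ $25 + 161 @ $21 = $4,956
Dec 9, 348 sold [LIFO — newest first]: 348 @ $23 = $8,004
Dec 13, 273 sold [LIFO — newest first]: 164 @ $24 + 76 @ $26 + 2 @ $23 + 31 @ $21 = $6,609
Dec 17, 293 sold [LIFO — newest first]: 202 @ $21 + 91 @ $21 = $6,153
Total COGS = $4,956 + $8,004 + $6,609 + $6,153 = $25,722
Ending inventory: 110 @ $21 = $2,310
Check: goods available $28,032 = COGS $25,722 + ending $2,310

Ending inventory = $2,310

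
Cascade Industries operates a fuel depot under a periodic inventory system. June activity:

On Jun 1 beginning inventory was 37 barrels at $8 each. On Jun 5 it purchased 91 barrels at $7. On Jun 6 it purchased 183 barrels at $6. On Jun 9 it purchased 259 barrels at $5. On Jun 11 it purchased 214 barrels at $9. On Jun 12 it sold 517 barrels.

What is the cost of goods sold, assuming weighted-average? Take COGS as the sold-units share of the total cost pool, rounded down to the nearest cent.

COGS = $3,463.37

Jun 12, sell 517: 517/784 × $5,252.00 → $3,463.37
Ending inventory (cost pool remaining) = $1,788.63
Check: goods available $5,252.00 = COGS $3,463.37 + ending $1,788.63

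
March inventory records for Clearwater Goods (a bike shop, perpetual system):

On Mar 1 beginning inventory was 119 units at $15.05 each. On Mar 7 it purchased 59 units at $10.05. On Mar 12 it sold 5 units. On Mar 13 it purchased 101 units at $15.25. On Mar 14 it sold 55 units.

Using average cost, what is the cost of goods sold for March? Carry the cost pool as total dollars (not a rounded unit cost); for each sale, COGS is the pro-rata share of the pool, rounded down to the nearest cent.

After Mar 1: 119 on hand, pool $1,790.95 (≈ $15.0500 each)
After Mar 7: 178 on hand, pool $2,383.90 (≈ $13.3927 each)
Mar 12, sell 5: 5/178 × $2,383.90 → $66.96
After Mar 13: 274 on hand, pool $3,857.19 (≈ $14.0773 each)
Mar 14, sell 55: 55/274 × $3,857.19 → $774.25
Total COGS = $66.96 + $774.25 = $841.21
Ending inventory (cost pool remaining) = $3,082.94
Check: goods available $3,924.15 = COGS $841.21 + ending $3,082.94

COGS = $841.21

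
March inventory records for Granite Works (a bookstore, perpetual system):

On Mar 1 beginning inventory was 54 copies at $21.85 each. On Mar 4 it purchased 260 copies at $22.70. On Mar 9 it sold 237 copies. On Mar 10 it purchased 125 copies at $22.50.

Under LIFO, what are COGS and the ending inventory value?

Mar 9, 237 sold [LIFO — newest first]: 237 @ $22.70 = $5,379.90
Ending inventory: 54 @ $21.85 + 23 @ $22.70 + 125 @ $22.50 = $4,514.50
Check: goods available $9,894.40 = COGS $5,379.90 + ending $4,514.50

COGS = $5,379.90; ending inventory = $4,514.50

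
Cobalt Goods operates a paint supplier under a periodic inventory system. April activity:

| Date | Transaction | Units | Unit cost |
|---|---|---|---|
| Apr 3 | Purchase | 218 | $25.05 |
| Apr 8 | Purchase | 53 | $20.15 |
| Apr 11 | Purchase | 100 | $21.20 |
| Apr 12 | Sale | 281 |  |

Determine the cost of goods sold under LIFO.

COGS = $6,394.35

Apr 12, 281 sold [LIFO — newest first]: 100 @ $21.20 + 53 @ $20.15 + 128 @ $25.05 = $6,394.35
Ending inventory: 90 @ $25.05 = $2,254.50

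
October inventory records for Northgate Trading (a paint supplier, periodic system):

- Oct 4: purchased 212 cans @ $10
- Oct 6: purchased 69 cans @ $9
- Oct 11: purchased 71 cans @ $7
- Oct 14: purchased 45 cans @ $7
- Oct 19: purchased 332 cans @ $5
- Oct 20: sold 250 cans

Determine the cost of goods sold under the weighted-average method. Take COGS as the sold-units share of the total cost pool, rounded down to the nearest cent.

Oct 20, sell 250: 250/729 × $5,213.00 → $1,787.72
Ending inventory (cost pool remaining) = $3,425.28
Check: goods available $5,213.00 = COGS $1,787.72 + ending $3,425.28

COGS = $1,787.72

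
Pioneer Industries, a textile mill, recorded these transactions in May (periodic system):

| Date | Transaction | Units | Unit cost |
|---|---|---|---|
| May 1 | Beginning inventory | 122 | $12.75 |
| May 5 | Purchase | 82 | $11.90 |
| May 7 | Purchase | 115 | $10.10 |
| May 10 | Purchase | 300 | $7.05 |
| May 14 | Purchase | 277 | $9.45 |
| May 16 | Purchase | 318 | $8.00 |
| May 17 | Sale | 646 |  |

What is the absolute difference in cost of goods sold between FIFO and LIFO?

FIFO COGS: 122 @ $12.75 + 82 @ $11.90 + 115 @ $10.10 + 300 @ $7.05 + 27 @ $9.45 = $6,062.95
LIFO COGS: 318 @ $8.00 + 277 @ $9.45 + 51 @ $7.05 = $5,521.20
Difference = |$6,062.95 − $5,521.20| = $541.75

$541.75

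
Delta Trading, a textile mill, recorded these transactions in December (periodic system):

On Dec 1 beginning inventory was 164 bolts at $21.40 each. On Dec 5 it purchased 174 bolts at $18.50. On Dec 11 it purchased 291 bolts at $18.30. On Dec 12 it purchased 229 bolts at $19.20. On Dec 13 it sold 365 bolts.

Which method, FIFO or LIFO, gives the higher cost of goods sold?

FIFO COGS: 164 @ $21.40 + 174 @ $18.50 + 27 @ $18.30 = $7,222.70
LIFO COGS: 229 @ $19.20 + 136 @ $18.30 = $6,885.60

FIFO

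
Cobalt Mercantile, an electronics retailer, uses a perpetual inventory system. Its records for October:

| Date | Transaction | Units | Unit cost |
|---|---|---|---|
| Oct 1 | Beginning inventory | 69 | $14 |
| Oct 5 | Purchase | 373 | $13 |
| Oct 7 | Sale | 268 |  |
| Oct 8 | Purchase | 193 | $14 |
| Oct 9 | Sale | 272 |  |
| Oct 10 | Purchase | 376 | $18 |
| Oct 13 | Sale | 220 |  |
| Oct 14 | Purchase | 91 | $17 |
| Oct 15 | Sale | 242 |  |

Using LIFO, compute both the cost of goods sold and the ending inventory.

Oct 7, 268 sold [LIFO — newest first]: 268 @ $13 = $3,484
Oct 9, 272 sold [LIFO — newest first]: 193 @ $14 + 79 @ $13 = $3,729
Oct 13, 220 sold [LIFO — newest first]: 220 @ $18 = $3,960
Oct 15, 242 sold [LIFO — newest first]: 91 @ $17 + 151 @ $18 = $4,265
Total COGS = $3,484 + $3,729 + $3,960 + $4,265 = $15,438
Ending inventory: 69 @ $14 + 26 @ $13 + 5 @ $18 = $1,394
Check: goods available $16,832 = COGS $15,438 + ending $1,394

COGS = $15,438; ending inventory = $1,394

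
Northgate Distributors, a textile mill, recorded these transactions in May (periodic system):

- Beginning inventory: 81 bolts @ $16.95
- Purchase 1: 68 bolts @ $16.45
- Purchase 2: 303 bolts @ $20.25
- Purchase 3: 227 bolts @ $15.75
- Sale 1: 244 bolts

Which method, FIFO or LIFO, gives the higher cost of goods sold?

FIFO

FIFO COGS: 81 @ $16.95 + 68 @ $16.45 + 95 @ $20.25 = $4,415.30
LIFO COGS: 227 @ $15.75 + 17 @ $20.25 = $3,919.50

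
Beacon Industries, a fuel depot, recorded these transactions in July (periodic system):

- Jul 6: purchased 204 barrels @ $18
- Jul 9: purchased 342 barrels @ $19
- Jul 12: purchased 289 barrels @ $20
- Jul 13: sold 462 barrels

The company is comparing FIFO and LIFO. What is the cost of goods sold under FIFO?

FIFO COGS: 204 @ $18 + 258 @ $19 = $8,574
LIFO COGS: 289 @ $20 + 173 @ $19 = $9,067

COGS = $8,574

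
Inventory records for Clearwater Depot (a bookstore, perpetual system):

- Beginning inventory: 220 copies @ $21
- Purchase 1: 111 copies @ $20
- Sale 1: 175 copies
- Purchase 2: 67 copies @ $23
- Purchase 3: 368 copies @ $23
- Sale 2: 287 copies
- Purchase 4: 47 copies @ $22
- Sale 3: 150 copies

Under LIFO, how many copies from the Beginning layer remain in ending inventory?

156

Sale 1 (175) [LIFO — newest first]: 111 @ $20 + 64 @ $21 = $3,564
Sale 2 (287) [LIFO — newest first]: 287 @ $23 = $6,601
Sale 3 (150) [LIFO — newest first]: 47 @ $22 + 81 @ $23 + 22 @ $23 = $3,403
Total COGS = $3,564 + $6,601 + $3,403 = $13,568
Ending inventory: 156 @ $21 + 45 @ $23 = $4,311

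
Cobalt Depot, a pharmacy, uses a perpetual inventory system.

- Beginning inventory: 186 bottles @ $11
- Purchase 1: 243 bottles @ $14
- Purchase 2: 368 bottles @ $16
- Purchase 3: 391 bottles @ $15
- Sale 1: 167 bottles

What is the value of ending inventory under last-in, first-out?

Sale 1 (167) [LIFO — newest first]: 167 @ $15 = $2,505
Ending inventory: 186 @ $11 + 243 @ $14 + 368 @ $16 + 224 @ $15 = $14,696
Check: goods available $17,201 = COGS $2,505 + ending $14,696

Ending inventory = $14,696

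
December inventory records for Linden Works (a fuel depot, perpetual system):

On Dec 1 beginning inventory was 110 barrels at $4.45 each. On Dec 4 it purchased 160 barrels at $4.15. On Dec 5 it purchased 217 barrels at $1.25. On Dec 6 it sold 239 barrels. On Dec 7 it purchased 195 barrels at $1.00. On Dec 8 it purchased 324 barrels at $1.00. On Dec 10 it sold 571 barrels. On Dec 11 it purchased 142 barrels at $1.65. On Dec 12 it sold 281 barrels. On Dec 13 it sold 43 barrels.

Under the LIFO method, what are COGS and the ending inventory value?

Dec 6, 239 sold [LIFO — newest first]: 217 @ $1.25 + 22 @ $4.15 = $362.55
Dec 10, 571 sold [LIFO — newest first]: 324 @ $1.00 + 195 @ $1.00 + 52 @ $4.15 = $734.80
Dec 12, 281 sold [LIFO — newest first]: 142 @ $1.65 + 86 @ $4.15 + 53 @ $4.45 = $827.05
Dec 13, 43 sold [LIFO — newest first]: 43 @ $4.45 = $191.35
Total COGS = $362.55 + $734.80 + $827.05 + $191.35 = $2,115.75
Ending inventory: 14 @ $4.45 = $62.30
Check: goods available $2,178.05 = COGS $2,115.75 + ending $62.30

COGS = $2,115.75; ending inventory = $62.30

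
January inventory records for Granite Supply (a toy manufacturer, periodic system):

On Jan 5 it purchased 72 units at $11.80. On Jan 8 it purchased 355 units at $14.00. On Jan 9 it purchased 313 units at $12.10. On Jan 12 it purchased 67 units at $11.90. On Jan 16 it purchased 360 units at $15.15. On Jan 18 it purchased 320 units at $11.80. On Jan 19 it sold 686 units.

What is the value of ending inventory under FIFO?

Ending inventory = $10,680.70

Jan 19, 686 sold [FIFO — oldest first]: 72 @ $11.80 + 355 @ $14.00 + 259 @ $12.10 = $8,953.50
Ending inventory: 54 @ $12.10 + 67 @ $11.90 + 360 @ $15.15 + 320 @ $11.80 = $10,680.70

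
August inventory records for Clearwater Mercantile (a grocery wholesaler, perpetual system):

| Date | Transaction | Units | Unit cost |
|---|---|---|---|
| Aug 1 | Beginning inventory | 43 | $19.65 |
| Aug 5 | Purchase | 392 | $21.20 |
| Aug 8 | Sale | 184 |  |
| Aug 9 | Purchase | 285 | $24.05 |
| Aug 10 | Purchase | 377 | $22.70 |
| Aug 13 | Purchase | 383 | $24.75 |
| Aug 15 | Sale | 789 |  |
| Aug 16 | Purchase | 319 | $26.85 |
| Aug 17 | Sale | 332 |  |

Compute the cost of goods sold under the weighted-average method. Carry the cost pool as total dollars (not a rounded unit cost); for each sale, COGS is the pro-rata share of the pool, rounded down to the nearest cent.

After Aug 1: 43 on hand, pool $844.95 (≈ $19.6500 each)
After Aug 5: 435 on hand, pool $9,155.35 (≈ $21.0468 each)
Aug 8, sell 184: 184/435 × $9,155.35 → $3,872.60
After Aug 9: 536 on hand, pool $12,137.00 (≈ $22.6437 each)
After Aug 10: 913 on hand, pool $20,694.90 (≈ $22.6669 each)
After Aug 13: 1296 on hand, pool $30,174.15 (≈ $23.2825 each)
Aug 15, sell 789: 789/1296 × $30,174.15 → $18,369.91
After Aug 16: 826 on hand, pool $20,369.39 (≈ $24.6603 each)
Aug 17, sell 332: 332/826 × $20,369.39 → $8,187.21
Total COGS = $3,872.60 + $18,369.91 + $8,187.21 = $30,429.72
Ending inventory (cost pool remaining) = $12,182.18

COGS = $30,429.72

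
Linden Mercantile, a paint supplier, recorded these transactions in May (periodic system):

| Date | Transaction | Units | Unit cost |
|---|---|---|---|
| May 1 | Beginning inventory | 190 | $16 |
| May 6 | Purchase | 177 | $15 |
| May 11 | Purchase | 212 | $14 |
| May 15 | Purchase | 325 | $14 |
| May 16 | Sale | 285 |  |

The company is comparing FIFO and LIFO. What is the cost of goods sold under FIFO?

COGS = $4,465

FIFO COGS: 190 @ $16 + 95 @ $15 = $4,465
LIFO COGS: 285 @ $14 = $3,990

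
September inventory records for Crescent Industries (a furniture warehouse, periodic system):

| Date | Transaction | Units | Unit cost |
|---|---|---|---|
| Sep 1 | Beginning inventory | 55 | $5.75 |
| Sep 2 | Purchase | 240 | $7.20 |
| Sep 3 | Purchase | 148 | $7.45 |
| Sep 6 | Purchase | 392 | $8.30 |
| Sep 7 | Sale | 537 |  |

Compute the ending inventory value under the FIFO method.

Ending inventory = $2,473.40

Sep 7, 537 sold [FIFO — oldest first]: 55 @ $5.75 + 240 @ $7.20 + 148 @ $7.45 + 94 @ $8.30 = $3,927.05
Ending inventory: 298 @ $8.30 = $2,473.40
Check: goods available $6,400.45 = COGS $3,927.05 + ending $2,473.40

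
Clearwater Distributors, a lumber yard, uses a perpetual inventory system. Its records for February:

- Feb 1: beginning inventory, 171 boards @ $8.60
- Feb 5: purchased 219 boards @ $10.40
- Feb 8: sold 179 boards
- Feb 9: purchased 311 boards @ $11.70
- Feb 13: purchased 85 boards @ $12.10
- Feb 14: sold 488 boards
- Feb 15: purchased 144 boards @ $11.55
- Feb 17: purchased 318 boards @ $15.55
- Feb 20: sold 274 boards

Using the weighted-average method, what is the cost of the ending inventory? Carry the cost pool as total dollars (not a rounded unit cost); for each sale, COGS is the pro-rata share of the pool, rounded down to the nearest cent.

After Feb 1: 171 on hand, pool $1,470.60 (≈ $8.6000 each)
After Feb 5: 390 on hand, pool $3,748.20 (≈ $9.6108 each)
Feb 8, sell 179: 179/390 × $3,748.20 → $1,720.32
After Feb 9: 522 on hand, pool $5,666.58 (≈ $10.8555 each)
After Feb 13: 607 on hand, pool $6,695.08 (≈ $11.0298 each)
Feb 14, sell 488: 488/607 × $6,695.08 → $5,382.53
After Feb 15: 263 on hand, pool $2,975.75 (≈ $11.3146 each)
After Feb 17: 581 on hand, pool $7,920.65 (≈ $13.6328 each)
Feb 20, sell 274: 274/581 × $7,920.65 → $3,735.38
Total COGS = $1,720.32 + $5,382.53 + $3,735.38 = $10,838.23
Ending inventory (cost pool remaining) = $4,185.27

Ending inventory = $4,185.27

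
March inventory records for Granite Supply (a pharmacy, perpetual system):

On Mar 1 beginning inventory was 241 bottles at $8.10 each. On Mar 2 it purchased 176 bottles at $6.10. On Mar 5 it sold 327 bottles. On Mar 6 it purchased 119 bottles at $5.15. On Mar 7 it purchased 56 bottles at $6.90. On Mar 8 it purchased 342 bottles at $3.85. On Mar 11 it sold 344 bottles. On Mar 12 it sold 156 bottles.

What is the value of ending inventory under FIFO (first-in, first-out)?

Ending inventory = $411.95

Mar 5, 327 sold [FIFO — oldest first]: 241 @ $8.10 + 86 @ $6.10 = $2,476.70
Mar 11, 344 sold [FIFO — oldest first]: 90 @ $6.10 + 119 @ $5.15 + 56 @ $6.90 + 79 @ $3.85 = $1,852.40
Mar 12, 156 sold [FIFO — oldest first]: 156 @ $3.85 = $600.60
Total COGS = $2,476.70 + $1,852.40 + $600.60 = $4,929.70
Ending inventory: 107 @ $3.85 = $411.95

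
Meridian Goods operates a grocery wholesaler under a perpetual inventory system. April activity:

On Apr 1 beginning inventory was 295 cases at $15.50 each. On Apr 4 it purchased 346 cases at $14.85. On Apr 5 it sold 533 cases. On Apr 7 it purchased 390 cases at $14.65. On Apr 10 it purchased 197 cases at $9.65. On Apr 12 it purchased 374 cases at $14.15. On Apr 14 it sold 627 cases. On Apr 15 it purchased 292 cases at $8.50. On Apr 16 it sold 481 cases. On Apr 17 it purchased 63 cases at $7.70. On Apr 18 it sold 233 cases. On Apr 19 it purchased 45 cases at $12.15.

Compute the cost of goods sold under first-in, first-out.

COGS = $24,929.25

Apr 5, 533 sold [FIFO — oldest first]: 295 @ $15.50 + 238 @ $14.85 = $8,106.80
Apr 14, 627 sold [FIFO — oldest first]: 108 @ $14.85 + 390 @ $14.65 + 129 @ $9.65 = $8,562.15
Apr 16, 481 sold [FIFO — oldest first]: 68 @ $9.65 + 374 @ $14.15 + 39 @ $8.50 = $6,279.80
Apr 18, 233 sold [FIFO — oldest first]: 233 @ $8.50 = $1,980.50
Total COGS = $8,106.80 + $8,562.15 + $6,279.80 + $1,980.50 = $24,929.25
Ending inventory: 20 @ $8.50 + 63 @ $7.70 + 45 @ $12.15 = $1,201.85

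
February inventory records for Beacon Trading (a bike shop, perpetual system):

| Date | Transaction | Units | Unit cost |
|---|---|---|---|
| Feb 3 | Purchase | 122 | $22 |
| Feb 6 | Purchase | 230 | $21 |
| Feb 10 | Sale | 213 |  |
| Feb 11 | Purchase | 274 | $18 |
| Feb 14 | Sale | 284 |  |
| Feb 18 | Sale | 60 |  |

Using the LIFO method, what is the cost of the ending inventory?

Ending inventory = $1,518

Feb 10, 213 sold [LIFO — newest first]: 213 @ $21 = $4,473
Feb 14, 284 sold [LIFO — newest first]: 274 @ $18 + 10 @ $21 = $5,142
Feb 18, 60 sold [LIFO — newest first]: 7 @ $21 + 53 @ $22 = $1,313
Total COGS = $4,473 + $5,142 + $1,313 = $10,928
Ending inventory: 69 @ $22 = $1,518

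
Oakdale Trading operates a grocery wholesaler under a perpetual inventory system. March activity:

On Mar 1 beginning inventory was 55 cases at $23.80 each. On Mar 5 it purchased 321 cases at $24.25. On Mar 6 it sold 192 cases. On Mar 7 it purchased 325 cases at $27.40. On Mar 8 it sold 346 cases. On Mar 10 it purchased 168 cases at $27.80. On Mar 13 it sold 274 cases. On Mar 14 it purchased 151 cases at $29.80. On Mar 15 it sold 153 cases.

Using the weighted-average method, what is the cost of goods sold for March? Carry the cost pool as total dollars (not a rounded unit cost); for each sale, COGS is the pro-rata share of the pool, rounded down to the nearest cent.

After Mar 1: 55 on hand, pool $1,309.00 (≈ $23.8000 each)
After Mar 5: 376 on hand, pool $9,093.25 (≈ $24.1842 each)
Mar 6, sell 192: 192/376 × $9,093.25 → $4,643.36
After Mar 7: 509 on hand, pool $13,354.89 (≈ $26.2375 each)
Mar 8, sell 346: 346/509 × $13,354.89 → $9,078.17
After Mar 10: 331 on hand, pool $8,947.12 (≈ $27.0306 each)
Mar 13, sell 274: 274/331 × $8,947.12 → $7,406.37
After Mar 14: 208 on hand, pool $6,040.55 (≈ $29.0411 each)
Mar 15, sell 153: 153/208 × $6,040.55 → $4,443.28
Total COGS = $4,643.36 + $9,078.17 + $7,406.37 + $4,443.28 = $25,571.18
Ending inventory (cost pool remaining) = $1,597.27

COGS = $25,571.18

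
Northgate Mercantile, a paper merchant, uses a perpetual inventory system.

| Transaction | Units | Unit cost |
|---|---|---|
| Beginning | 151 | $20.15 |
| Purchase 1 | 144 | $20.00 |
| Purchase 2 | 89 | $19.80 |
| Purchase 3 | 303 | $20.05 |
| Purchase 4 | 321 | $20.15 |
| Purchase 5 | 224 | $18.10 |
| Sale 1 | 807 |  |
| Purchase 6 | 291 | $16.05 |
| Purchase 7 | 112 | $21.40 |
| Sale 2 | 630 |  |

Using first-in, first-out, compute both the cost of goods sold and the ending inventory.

COGS = $27,572.80; ending inventory = $3,777.10

Sale 1 (807) [FIFO — oldest first]: 151 @ $20.15 + 144 @ $20.00 + 89 @ $19.80 + 303 @ $20.05 + 120 @ $20.15 = $16,178.00
Sale 2 (630) [FIFO — oldest first]: 201 @ $20.15 + 224 @ $18.10 + 205 @ $16.05 = $11,394.80
Total COGS = $16,178.00 + $11,394.80 = $27,572.80
Ending inventory: 86 @ $16.05 + 112 @ $21.40 = $3,777.10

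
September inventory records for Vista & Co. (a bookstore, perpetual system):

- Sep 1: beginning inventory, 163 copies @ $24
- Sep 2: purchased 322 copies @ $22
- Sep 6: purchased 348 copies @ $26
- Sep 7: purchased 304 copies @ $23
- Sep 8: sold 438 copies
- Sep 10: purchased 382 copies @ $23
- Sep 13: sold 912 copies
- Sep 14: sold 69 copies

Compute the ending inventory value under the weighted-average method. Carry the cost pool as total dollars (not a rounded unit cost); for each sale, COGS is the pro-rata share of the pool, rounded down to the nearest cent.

After Sep 1: 163 on hand, pool $3,912.00 (≈ $24.0000 each)
After Sep 2: 485 on hand, pool $10,996.00 (≈ $22.6722 each)
After Sep 6: 833 on hand, pool $20,044.00 (≈ $24.0624 each)
After Sep 7: 1137 on hand, pool $27,036.00 (≈ $23.7784 each)
Sep 8, sell 438: 438/1137 × $27,036.00 → $10,414.92
After Sep 10: 1081 on hand, pool $25,407.08 (≈ $23.5033 each)
Sep 13, sell 912: 912/1081 × $25,407.08 → $21,435.02
Sep 14, sell 69: 69/169 × $3,972.06 → $1,621.72
Total COGS = $10,414.92 + $21,435.02 + $1,621.72 = $33,471.66
Ending inventory (cost pool remaining) = $2,350.34
Check: goods available $35,822.00 = COGS $33,471.66 + ending $2,350.34

Ending inventory = $2,350.34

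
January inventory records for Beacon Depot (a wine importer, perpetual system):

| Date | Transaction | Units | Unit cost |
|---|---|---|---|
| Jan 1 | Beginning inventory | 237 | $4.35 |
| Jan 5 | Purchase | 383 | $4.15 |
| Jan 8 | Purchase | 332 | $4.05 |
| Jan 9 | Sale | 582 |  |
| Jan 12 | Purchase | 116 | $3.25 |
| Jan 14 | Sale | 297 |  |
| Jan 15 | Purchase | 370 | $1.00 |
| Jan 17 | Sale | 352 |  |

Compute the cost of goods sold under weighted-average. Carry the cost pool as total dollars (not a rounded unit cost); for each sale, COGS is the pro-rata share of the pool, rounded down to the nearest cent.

After Jan 1: 237 on hand, pool $1,030.95 (≈ $4.3500 each)
After Jan 5: 620 on hand, pool $2,620.40 (≈ $4.2265 each)
After Jan 8: 952 on hand, pool $3,965.00 (≈ $4.1649 each)
Jan 9, sell 582: 582/952 × $3,965.00 → $2,423.98
After Jan 12: 486 on hand, pool $1,918.02 (≈ $3.9465 each)
Jan 14, sell 297: 297/486 × $1,918.02 → $1,172.12
After Jan 15: 559 on hand, pool $1,115.90 (≈ $1.9962 each)
Jan 17, sell 352: 352/559 × $1,115.90 → $702.67
Total COGS = $2,423.98 + $1,172.12 + $702.67 = $4,298.77
Ending inventory (cost pool remaining) = $413.23

COGS = $4,298.77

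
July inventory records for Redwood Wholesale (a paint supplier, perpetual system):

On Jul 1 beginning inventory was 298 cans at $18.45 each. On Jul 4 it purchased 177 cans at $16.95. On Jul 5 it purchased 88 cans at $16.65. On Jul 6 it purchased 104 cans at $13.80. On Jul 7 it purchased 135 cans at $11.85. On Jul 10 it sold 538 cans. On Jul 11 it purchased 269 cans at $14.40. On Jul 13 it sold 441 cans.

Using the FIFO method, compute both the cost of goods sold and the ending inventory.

COGS = $15,547.20; ending inventory = $1,324.80

Jul 10, 538 sold [FIFO — oldest first]: 298 @ $18.45 + 177 @ $16.95 + 63 @ $16.65 = $9,547.20
Jul 13, 441 sold [FIFO — oldest first]: 25 @ $16.65 + 104 @ $13.80 + 135 @ $11.85 + 177 @ $14.40 = $6,000.00
Total COGS = $9,547.20 + $6,000.00 = $15,547.20
Ending inventory: 92 @ $14.40 = $1,324.80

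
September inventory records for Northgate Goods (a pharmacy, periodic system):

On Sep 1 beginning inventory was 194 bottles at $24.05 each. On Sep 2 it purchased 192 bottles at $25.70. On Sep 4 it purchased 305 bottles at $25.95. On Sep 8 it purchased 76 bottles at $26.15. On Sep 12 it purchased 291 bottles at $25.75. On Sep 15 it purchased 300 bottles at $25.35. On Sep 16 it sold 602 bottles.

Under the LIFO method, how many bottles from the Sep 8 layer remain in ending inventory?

Sep 16, 602 sold [LIFO — newest first]: 300 @ $25.35 + 291 @ $25.75 + 11 @ $26.15 = $15,385.90
Ending inventory: 194 @ $24.05 + 192 @ $25.70 + 305 @ $25.95 + 65 @ $26.15 = $19,214.60

65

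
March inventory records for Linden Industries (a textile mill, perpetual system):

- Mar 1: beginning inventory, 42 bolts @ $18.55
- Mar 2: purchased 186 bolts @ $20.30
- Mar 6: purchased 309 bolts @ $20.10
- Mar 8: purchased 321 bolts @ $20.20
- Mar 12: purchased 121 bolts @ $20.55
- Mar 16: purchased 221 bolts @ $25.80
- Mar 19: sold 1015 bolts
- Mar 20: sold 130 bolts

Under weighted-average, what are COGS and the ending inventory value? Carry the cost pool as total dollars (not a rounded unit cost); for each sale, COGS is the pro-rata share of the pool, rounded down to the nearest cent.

After Mar 1: 42 on hand, pool $779.10 (≈ $18.5500 each)
After Mar 2: 228 on hand, pool $4,554.90 (≈ $19.9776 each)
After Mar 6: 537 on hand, pool $10,765.80 (≈ $20.0480 each)
After Mar 8: 858 on hand, pool $17,250.00 (≈ $20.1049 each)
After Mar 12: 979 on hand, pool $19,736.55 (≈ $20.1599 each)
After Mar 16: 1200 on hand, pool $25,438.35 (≈ $21.1986 each)
Mar 19, sell 1015: 1015/1200 × $25,438.35 → $21,516.60
Mar 20, sell 130: 130/185 × $3,921.75 → $2,755.82
Total COGS = $21,516.60 + $2,755.82 = $24,272.42
Ending inventory (cost pool remaining) = $1,165.93

COGS = $24,272.42; ending inventory = $1,165.93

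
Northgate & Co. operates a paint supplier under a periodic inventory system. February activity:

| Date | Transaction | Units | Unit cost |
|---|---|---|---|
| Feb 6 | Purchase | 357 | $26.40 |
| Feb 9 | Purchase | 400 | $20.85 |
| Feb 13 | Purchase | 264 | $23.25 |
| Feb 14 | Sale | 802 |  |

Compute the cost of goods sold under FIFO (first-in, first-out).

COGS = $18,811.05

Feb 14, 802 sold [FIFO — oldest first]: 357 @ $26.40 + 400 @ $20.85 + 45 @ $23.25 = $18,811.05
Ending inventory: 219 @ $23.25 = $5,091.75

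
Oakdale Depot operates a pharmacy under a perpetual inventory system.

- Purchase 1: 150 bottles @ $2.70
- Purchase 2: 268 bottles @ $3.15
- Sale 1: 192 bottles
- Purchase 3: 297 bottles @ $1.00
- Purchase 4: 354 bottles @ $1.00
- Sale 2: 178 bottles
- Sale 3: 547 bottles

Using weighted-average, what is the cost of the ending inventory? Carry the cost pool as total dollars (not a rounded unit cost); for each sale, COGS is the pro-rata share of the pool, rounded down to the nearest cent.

Ending inventory = $229.90

After Purchase 1: 150 on hand, pool $405.00 (≈ $2.7000 each)
After Purchase 2: 418 on hand, pool $1,249.20 (≈ $2.9885 each)
Sale 1, sell 192: 192/418 × $1,249.20 → $573.79
After Purchase 3: 523 on hand, pool $972.41 (≈ $1.8593 each)
After Purchase 4: 877 on hand, pool $1,326.41 (≈ $1.5124 each)
Sale 2, sell 178: 178/877 × $1,326.41 → $269.21
Sale 3, sell 547: 547/699 × $1,057.20 → $827.30
Total COGS = $573.79 + $269.21 + $827.30 = $1,670.30
Ending inventory (cost pool remaining) = $229.90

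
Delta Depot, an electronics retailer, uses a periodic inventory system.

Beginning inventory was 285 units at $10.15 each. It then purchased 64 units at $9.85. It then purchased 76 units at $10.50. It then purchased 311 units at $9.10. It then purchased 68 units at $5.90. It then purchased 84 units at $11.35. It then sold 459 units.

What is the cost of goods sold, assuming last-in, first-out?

COGS = $4,148.30

Sale 1 (459) [LIFO — newest first]: 84 @ $11.35 + 68 @ $5.90 + 307 @ $9.10 = $4,148.30
Ending inventory: 285 @ $10.15 + 64 @ $9.85 + 76 @ $10.50 + 4 @ $9.10 = $4,357.55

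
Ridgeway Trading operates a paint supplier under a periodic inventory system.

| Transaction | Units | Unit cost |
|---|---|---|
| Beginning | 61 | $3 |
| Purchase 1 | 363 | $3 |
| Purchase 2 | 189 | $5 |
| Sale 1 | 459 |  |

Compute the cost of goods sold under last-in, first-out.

COGS = $1,755

Sale 1 (459) [LIFO — newest first]: 189 @ $5 + 270 @ $3 = $1,755
Ending inventory: 61 @ $3 + 93 @ $3 = $462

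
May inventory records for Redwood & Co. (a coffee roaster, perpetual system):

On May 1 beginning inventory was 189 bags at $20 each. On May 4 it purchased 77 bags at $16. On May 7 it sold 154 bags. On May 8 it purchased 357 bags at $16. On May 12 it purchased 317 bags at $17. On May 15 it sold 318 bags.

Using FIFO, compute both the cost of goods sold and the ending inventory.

COGS = $8,308; ending inventory = $7,805

May 7, 154 sold [FIFO — oldest first]: 154 @ $20 = $3,080
May 15, 318 sold [FIFO — oldest first]: 35 @ $20 + 77 @ $16 + 206 @ $16 = $5,228
Total COGS = $3,080 + $5,228 = $8,308
Ending inventory: 151 @ $16 + 317 @ $17 = $7,805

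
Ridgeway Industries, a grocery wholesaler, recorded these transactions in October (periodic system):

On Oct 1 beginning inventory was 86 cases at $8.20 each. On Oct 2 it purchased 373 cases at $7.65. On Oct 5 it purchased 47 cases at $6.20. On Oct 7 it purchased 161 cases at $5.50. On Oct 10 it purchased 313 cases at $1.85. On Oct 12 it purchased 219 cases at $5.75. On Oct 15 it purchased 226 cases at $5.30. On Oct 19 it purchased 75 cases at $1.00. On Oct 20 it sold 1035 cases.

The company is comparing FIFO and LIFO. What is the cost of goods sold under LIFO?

FIFO COGS: 86 @ $8.20 + 373 @ $7.65 + 47 @ $6.20 + 161 @ $5.50 + 313 @ $1.85 + 55 @ $5.75 = $5,630.85
LIFO COGS: 75 @ $1.00 + 226 @ $5.30 + 219 @ $5.75 + 313 @ $1.85 + 161 @ $5.50 + 41 @ $6.20 = $4,250.80

COGS = $4,250.80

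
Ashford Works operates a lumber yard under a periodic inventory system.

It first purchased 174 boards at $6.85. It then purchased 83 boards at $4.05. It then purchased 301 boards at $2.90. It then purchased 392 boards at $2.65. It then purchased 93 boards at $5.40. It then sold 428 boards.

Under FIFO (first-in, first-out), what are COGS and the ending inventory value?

Sale 1 (428) [FIFO — oldest first]: 174 @ $6.85 + 83 @ $4.05 + 171 @ $2.90 = $2,023.95
Ending inventory: 130 @ $2.90 + 392 @ $2.65 + 93 @ $5.40 = $1,918.00

COGS = $2,023.95; ending inventory = $1,918.00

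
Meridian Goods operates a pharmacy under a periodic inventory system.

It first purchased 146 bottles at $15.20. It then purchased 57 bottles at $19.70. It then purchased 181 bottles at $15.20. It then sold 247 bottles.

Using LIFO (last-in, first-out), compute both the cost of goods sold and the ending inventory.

COGS = $4,010.90; ending inventory = $2,082.40

Sale 1 (247) [LIFO — newest first]: 181 @ $15.20 + 57 @ $19.70 + 9 @ $15.20 = $4,010.90
Ending inventory: 137 @ $15.20 = $2,082.40
Check: goods available $6,093.30 = COGS $4,010.90 + ending $2,082.40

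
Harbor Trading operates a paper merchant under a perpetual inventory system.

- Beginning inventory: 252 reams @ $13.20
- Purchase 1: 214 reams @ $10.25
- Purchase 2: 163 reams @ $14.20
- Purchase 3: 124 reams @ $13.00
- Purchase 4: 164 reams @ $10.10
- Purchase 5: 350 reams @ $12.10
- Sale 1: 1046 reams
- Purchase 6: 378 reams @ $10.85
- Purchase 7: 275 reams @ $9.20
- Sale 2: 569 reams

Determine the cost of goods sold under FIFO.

Sale 1 (1046) [FIFO — oldest first]: 252 @ $13.20 + 214 @ $10.25 + 163 @ $14.20 + 124 @ $13.00 + 164 @ $10.10 + 129 @ $12.10 = $12,663.80
Sale 2 (569) [FIFO — oldest first]: 221 @ $12.10 + 348 @ $10.85 = $6,449.90
Total COGS = $12,663.80 + $6,449.90 = $19,113.70
Ending inventory: 30 @ $10.85 + 275 @ $9.20 = $2,855.50

COGS = $19,113.70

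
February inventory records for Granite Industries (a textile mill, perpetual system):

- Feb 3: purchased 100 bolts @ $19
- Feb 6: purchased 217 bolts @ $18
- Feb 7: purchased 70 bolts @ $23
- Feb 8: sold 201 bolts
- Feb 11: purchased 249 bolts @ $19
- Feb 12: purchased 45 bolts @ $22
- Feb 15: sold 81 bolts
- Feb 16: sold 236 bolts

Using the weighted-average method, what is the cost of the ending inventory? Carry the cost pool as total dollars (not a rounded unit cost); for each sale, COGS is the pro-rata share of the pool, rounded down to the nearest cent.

Ending inventory = $3,153.13

After Feb 3: 100 on hand, pool $1,900.00 (≈ $19.0000 each)
After Feb 6: 317 on hand, pool $5,806.00 (≈ $18.3155 each)
After Feb 7: 387 on hand, pool $7,416.00 (≈ $19.1628 each)
Feb 8, sell 201: 201/387 × $7,416.00 → $3,851.72
After Feb 11: 435 on hand, pool $8,295.28 (≈ $19.0696 each)
After Feb 12: 480 on hand, pool $9,285.28 (≈ $19.3443 each)
Feb 15, sell 81: 81/480 × $9,285.28 → $1,566.89
Feb 16, sell 236: 236/399 × $7,718.39 → $4,565.26
Total COGS = $3,851.72 + $1,566.89 + $4,565.26 = $9,983.87
Ending inventory (cost pool remaining) = $3,153.13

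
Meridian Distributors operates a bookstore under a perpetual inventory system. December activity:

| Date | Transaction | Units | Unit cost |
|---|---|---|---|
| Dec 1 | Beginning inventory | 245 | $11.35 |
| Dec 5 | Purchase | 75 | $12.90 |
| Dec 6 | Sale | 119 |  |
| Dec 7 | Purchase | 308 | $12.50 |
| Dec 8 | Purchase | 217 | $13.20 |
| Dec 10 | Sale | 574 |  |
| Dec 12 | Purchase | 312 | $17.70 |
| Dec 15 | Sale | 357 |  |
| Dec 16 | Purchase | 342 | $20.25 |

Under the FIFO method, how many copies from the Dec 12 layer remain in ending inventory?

107

Dec 6, 119 sold [FIFO — oldest first]: 119 @ $11.35 = $1,350.65
Dec 10, 574 sold [FIFO — oldest first]: 126 @ $11.35 + 75 @ $12.90 + 308 @ $12.50 + 65 @ $13.20 = $7,105.60
Dec 15, 357 sold [FIFO — oldest first]: 152 @ $13.20 + 205 @ $17.70 = $5,634.90
Total COGS = $1,350.65 + $7,105.60 + $5,634.90 = $14,091.15
Ending inventory: 107 @ $17.70 + 342 @ $20.25 = $8,819.40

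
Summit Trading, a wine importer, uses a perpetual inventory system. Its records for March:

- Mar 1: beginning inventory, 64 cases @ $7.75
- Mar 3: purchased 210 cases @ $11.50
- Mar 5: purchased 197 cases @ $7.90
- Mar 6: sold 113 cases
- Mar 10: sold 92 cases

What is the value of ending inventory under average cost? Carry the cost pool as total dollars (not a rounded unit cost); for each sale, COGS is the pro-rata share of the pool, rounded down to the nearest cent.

After Mar 1: 64 on hand, pool $496.00 (≈ $7.7500 each)
After Mar 3: 274 on hand, pool $2,911.00 (≈ $10.6241 each)
After Mar 5: 471 on hand, pool $4,467.30 (≈ $9.4847 each)
Mar 6, sell 113: 113/471 × $4,467.30 → $1,071.77
Mar 10, sell 92: 92/358 × $3,395.53 → $872.59
Total COGS = $1,071.77 + $872.59 = $1,944.36
Ending inventory (cost pool remaining) = $2,522.94
Check: goods available $4,467.30 = COGS $1,944.36 + ending $2,522.94

Ending inventory = $2,522.94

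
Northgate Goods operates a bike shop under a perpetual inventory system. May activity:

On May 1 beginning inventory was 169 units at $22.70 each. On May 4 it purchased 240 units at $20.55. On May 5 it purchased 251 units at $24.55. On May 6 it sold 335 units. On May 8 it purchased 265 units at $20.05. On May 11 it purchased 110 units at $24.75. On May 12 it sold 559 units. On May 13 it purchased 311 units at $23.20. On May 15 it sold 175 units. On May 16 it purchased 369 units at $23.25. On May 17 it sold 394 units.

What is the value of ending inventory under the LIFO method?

May 6, 335 sold [LIFO — newest first]: 251 @ $24.55 + 84 @ $20.55 = $7,888.25
May 12, 559 sold [LIFO — newest first]: 110 @ $24.75 + 265 @ $20.05 + 156 @ $20.55 + 28 @ $22.70 = $11,877.15
May 15, 175 sold [LIFO — newest first]: 175 @ $23.20 = $4,060.00
May 17, 394 sold [LIFO — newest first]: 369 @ $23.25 + 25 @ $23.20 = $9,159.25
Total COGS = $7,888.25 + $11,877.15 + $4,060.00 + $9,159.25 = $32,984.65
Ending inventory: 141 @ $22.70 + 111 @ $23.20 = $5,775.90

Ending inventory = $5,775.90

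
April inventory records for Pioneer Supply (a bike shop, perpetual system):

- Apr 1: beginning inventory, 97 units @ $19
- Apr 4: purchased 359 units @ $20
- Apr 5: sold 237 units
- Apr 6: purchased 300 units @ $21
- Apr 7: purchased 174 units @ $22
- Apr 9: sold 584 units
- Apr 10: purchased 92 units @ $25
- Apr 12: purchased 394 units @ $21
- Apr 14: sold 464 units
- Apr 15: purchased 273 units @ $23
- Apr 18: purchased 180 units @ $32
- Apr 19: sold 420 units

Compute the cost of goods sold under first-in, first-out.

Apr 5, 237 sold [FIFO — oldest first]: 97 @ $19 + 140 @ $20 = $4,643
Apr 9, 584 sold [FIFO — oldest first]: 219 @ $20 + 300 @ $21 + 65 @ $22 = $12,110
Apr 14, 464 sold [FIFO — oldest first]: 109 @ $22 + 92 @ $25 + 263 @ $21 = $10,221
Apr 19, 420 sold [FIFO — oldest first]: 131 @ $21 + 273 @ $23 + 16 @ $32 = $9,542
Total COGS = $4,643 + $12,110 + $10,221 + $9,542 = $36,516
Ending inventory: 164 @ $32 = $5,248
Check: goods available $41,764 = COGS $36,516 + ending $5,248

COGS = $36,516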